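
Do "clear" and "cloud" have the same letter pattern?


Pattern of "clear": [0, 1, 2, 3, 4]
Pattern of "cloud": [0, 1, 2, 3, 4]
Patterns match
Same pattern = Yes


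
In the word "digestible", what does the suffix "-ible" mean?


Suffix: -ible
Example: digestible = digest + -ible
Meaning = capable of


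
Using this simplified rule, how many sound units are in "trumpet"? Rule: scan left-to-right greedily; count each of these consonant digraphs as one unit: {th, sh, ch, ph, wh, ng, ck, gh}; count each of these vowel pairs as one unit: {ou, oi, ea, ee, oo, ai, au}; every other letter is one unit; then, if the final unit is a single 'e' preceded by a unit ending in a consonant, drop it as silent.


Word: "trumpet" (7 letters)
Left-to-right scan:
  (1) 't' (letter)
  (2) 'r' (letter)
  (3) 'u' (letter)
  (4) 'm' (letter)
  (5) 'p' (letter)
  (6) 'e' (letter)
  (7) 't' (letter)
Units from scan: 7
Sound units = 7 units


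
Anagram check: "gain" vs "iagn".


Word 1: "gain" → sorted: agin
Word 2: "iagn" → sorted: agin
Same letters? agin == agin
Anagram = Yes


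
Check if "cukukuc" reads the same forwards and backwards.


Word: "cukukuc"
Reversed: "cukukuc"
Forward == Backward? cukukuc == cukukuc
Palindrome = Yes


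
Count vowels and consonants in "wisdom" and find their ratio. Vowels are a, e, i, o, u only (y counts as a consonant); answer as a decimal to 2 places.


Word: "wisdom"
Vowels (a,e,i,o,u): 2
Consonants: 4
Ratio = 2/4
= 0.50


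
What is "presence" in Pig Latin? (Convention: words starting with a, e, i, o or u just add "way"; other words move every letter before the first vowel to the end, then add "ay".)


Word: "presence"
Starts with consonant(s) → move to end, add 'ay'
Consonant cluster: "pr"
Pig Latin = "esencepray"


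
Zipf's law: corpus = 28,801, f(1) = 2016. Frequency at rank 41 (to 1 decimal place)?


Zipf's law: f(r) = f(1) / r
f(1) = 2016
f(41) = 2016 / 41
= 49.2 occurrences


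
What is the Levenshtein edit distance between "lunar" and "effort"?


Word 1: "lunar" (length 5)
Word 2: "effort" (length 6)
One optimal edit sequence (insert/delete/substitute each cost 1):
  1. substitute 'l' -> 'e'  (+1)
  2. substitute 'u' -> 'f'  (+1)
  3. substitute 'n' -> 'f'  (+1)
  4. substitute 'a' -> 'o'  (+1)
  5. keep 'r'
  6. insert 't'  (+1)
Total edit operations: 5
Edit distance = 5


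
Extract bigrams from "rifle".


Word: "rifle" (length 5)
Number of bigrams = 5 - 2 + 1 = 4
  Position 0: "ri"
  Position 1: "if"
  Position 2: "fl"
  Position 3: "le"
Bigrams = "ri", "if", "fl", "le"


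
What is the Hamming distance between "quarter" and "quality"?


Comparing character by character (same length = 7):
  Pos 0: 'q' vs 'q' =
  Pos 1: 'u' vs 'u' =
  Pos 2: 'a' vs 'a' =
  Pos 3: 'r' vs 'l' !=
  Pos 4: 't' vs 'i' !=
  Pos 5: 'e' vs 't' !=
  Pos 6: 'r' vs 'y' !=
Hamming distance = 4


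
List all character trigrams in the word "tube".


Word: "tube" (length 4)
Number of trigrams = 4 - 3 + 1 = 2
  Position 0: "tub"
  Position 1: "ube"
Trigrams = "tub", "ube"


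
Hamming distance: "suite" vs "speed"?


Comparing character by character (same length = 5):
  Pos 0: 's' vs 's' =
  Pos 1: 'u' vs 'p' !=
  Pos 2: 'i' vs 'e' !=
  Pos 3: 't' vs 'e' !=
  Pos 4: 'e' vs 'd' !=
Hamming distance = 4


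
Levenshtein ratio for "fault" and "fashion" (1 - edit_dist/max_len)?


Word 1: "fault" (length 5)
Word 2: "fashion" (length 7)
One optimal edit sequence:
  1. keep 'f'
  2. keep 'a'
  3. insert 's'  (+1)
  4. insert 'h'  (+1)
  5. substitute 'u' -> 'i'  (+1)
  6. substitute 'l' -> 'o'  (+1)
  7. substitute 't' -> 'n'  (+1)
Edit distance = 5
Max length = max(5, 7) = 7
Similarity = 1 - 5/7
= 0.2857


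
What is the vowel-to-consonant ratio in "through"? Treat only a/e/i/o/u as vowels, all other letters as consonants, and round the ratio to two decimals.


Word: "through"
Vowels (a,e,i,o,u): 2
Consonants: 5
Ratio = 2/5
= 0.40


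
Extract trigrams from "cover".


Word: "cover" (length 5)
Number of trigrams = 5 - 3 + 1 = 3
  Position 0: "cov"
  Position 1: "ove"
  Position 2: "ver"
Trigrams = "cov", "ove", "ver"


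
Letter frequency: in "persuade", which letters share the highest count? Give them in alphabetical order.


Word: "persuade"
Letter counts:
  'a': 1
  'd': 1
  'e': 2
  'p': 1
  'r': 1
  's': 1
  'u': 1
Maximum count = 2
Most frequent = 'e' (2 times each)


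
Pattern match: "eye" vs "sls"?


Pattern of "eye": [0, 1, 0]
Pattern of "sls": [0, 1, 0]
Patterns match
Same pattern = Yes


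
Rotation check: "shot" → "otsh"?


Word: "shot", Candidate: "otsh"
Method: check if candidate is substring of word+word
"shotshot" contains "otsh"? Yes
Is rotation = Yes


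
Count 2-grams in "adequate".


Word: "adequate" (length 8)
Number of 2-grams = length - 2 + 1 = 8 - 2 + 1
= 7


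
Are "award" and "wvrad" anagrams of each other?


Word 1: "award" → sorted: aadrw
Word 2: "wvrad" → sorted: adrvw
Same letters? aadrw != adrvw
Anagram = No


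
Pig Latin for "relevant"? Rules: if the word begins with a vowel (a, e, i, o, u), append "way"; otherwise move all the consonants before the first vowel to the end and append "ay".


Word: "relevant"
Starts with consonant(s) → move to end, add 'ay'
Consonant cluster: "r"
Pig Latin = "elevantray"


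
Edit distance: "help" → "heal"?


Word 1: "help" (length 4)
Word 2: "heal" (length 4)
One optimal edit sequence (insert/delete/substitute each cost 1):
  1. keep 'h'
  2. keep 'e'
  3. substitute 'l' -> 'a'  (+1)
  4. substitute 'p' -> 'l'  (+1)
Total edit operations: 2
Edit distance = 2


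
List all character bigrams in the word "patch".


Word: "patch" (length 5)
Number of bigrams = 5 - 2 + 1 = 4
  Position 0: "pa"
  Position 1: "at"
  Position 2: "tc"
  Position 3: "ch"
Bigrams = "pa", "at", "tc", "ch"


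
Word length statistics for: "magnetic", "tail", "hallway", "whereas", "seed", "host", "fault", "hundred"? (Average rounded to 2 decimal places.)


Lengths: "magnetic"=8, "tail"=4, "hallway"=7, "whereas"=7, "seed"=4, "host"=4, "fault"=5, "hundred"=7
Sum = 46, Count = 8
Average = 46/8 = 5.75
= avg=5.75, min=4, max=8


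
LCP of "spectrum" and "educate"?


Word 1: "spectrum"
Word 2: "educate"
Comparing from start:
  Pos 0: 's' != 'e' (stop)
LCP = "" (length 0)


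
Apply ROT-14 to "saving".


Word: "saving"
Shift: 14
Each letter → (letter + shift) mod 26:
  's' (18) + 14 = 6 → 'g'
  'a' (0) + 14 = 14 → 'o'
  'v' (21) + 14 = 9 → 'j'
  'i' (8) + 14 = 22 → 'w'
  'n' (13) + 14 = 1 → 'b'
  'g' (6) + 14 = 20 → 'u'
Result = "gojwbu"


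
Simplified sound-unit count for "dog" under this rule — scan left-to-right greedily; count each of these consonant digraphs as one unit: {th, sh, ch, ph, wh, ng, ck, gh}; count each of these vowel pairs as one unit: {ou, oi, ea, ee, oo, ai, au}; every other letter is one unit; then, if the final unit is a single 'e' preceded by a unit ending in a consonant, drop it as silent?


Word: "dog" (3 letters)
Left-to-right scan:
  (1) 'd' (letter)
  (2) 'o' (letter)
  (3) 'g' (letter)
Units from scan: 3
Sound units = 3 units


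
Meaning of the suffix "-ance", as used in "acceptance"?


Suffix: -ance
Example: acceptance (accept + -ance)
Meaning = state of


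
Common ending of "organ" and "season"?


Word 1: "organ"
Word 2: "season"
Comparing from end:
  Pos -1: 'n' == 'n'
  Pos -2: 'a' != 'o' (stop)
LCS = "n" (length 1)


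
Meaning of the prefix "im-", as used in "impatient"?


Prefix: im-
Example: impatient = im- + patient
Meaning = not / into


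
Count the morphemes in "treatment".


Word: "treatment"
Morphemes: treat | -ment
Each morpheme carries meaning
= 2 morphemes


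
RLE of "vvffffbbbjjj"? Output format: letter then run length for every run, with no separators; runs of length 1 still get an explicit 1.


String: "vvffffbbbjjj"
Scanning for consecutive runs:
  'v' x 2
  'f' x 4
  'b' x 3
  'j' x 3
RLE = "v2f4b3j3"


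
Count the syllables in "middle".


Word: "middle"
Syllable breakdown: mid · dle
Counting: 2 parts
= 2 syllables


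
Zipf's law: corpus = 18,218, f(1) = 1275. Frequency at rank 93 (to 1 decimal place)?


Zipf's law: f(r) = f(1) / r
f(1) = 1275
f(93) = 1275 / 93
= 13.7 occurrences


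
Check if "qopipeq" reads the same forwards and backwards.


Word: "qopipeq"
Reversed: "qepipoq"
Forward == Backward? qopipeq != qepipoq
Palindrome = No


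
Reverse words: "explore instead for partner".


Original: "explore instead for partner"
Words (1..n): explore | instead | for | partner
Reversed (n..1): partner | for | instead | explore
Result = "partner for instead explore"


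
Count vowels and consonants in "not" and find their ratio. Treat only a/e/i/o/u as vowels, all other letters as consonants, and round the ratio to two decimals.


Word: "not"
Vowels (a,e,i,o,u): 1
Consonants: 2
Ratio = 1/2
= 0.50


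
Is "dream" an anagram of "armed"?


Word 1: "armed" → sorted: ademr
Word 2: "dream" → sorted: ademr
Same letters? ademr == ademr
Anagram = Yes


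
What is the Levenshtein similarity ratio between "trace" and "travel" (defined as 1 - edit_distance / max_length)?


Word 1: "trace" (length 5)
Word 2: "travel" (length 6)
One optimal edit sequence:
  1. keep 't'
  2. keep 'r'
  3. keep 'a'
  4. substitute 'c' -> 'v'  (+1)
  5. keep 'e'
  6. insert 'l'  (+1)
Edit distance = 2
Max length = max(5, 6) = 6
Similarity = 1 - 2/6
= 0.6667


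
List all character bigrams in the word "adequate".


Word: "adequate" (length 8)
Number of bigrams = 8 - 2 + 1 = 7
  Position 0: "ad"
  Position 1: "de"
  Position 2: "eq"
  Position 3: "qu"
  Position 4: "ua"
  Position 5: "at"
  Position 6: "te"
Bigrams = "ad", "de", "eq", "qu", "ua", "at", "te"


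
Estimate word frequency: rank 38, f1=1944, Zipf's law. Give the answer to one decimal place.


Zipf's law: f(r) = f(1) / r
f(1) = 1944
f(38) = 1944 / 38
= 51.2 occurrences


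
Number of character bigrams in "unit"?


Word: "unit" (length 4)
Number of 2-grams = length - 2 + 1 = 4 - 2 + 1
= 3


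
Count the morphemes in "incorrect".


Word: "incorrect"
Morphemes: in- + correct
Each morpheme carries meaning
= 2 morphemes


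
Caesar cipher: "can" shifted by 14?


Word: "can"
Shift: 14
Each letter → (letter + shift) mod 26:
  'c' (2) + 14 = 16 → 'q'
  'a' (0) + 14 = 14 → 'o'
  'n' (13) + 14 = 1 → 'b'
Result = "qob"


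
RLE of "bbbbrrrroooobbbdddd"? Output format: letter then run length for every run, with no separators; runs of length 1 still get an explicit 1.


String: "bbbbrrrroooobbbdddd"
Scanning for consecutive runs:
  'b' x 4
  'r' x 4
  'o' x 4
  'b' x 3
  'd' x 4
RLE = "b4r4o4b3d4"


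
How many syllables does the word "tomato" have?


Word: "tomato"
Syllable breakdown: to-ma-to
Counting: 3 parts
= 3 syllables


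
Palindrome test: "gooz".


Word: "gooz"
Reversed: "zoog"
Forward == Backward? gooz != zoog
Palindrome = No


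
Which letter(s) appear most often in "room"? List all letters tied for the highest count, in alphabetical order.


Word: "room"
Letter counts:
  'm': 1
  'o': 2
  'r': 1
Maximum count = 2
Most frequent = 'o' (2 times each)


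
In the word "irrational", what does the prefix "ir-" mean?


Prefix: ir-
Example: irrational (ir- + rational)
Meaning = not


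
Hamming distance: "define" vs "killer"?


Comparing character by character (same length = 6):
  Pos 0: 'd' vs 'k' !=
  Pos 1: 'e' vs 'i' !=
  Pos 2: 'f' vs 'l' !=
  Pos 3: 'i' vs 'l' !=
  Pos 4: 'n' vs 'e' !=
  Pos 5: 'e' vs 'r' !=
Hamming distance = 6


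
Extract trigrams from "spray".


Word: "spray" (length 5)
Number of trigrams = 5 - 3 + 1 = 3
  Position 0: "spr"
  Position 1: "pra"
  Position 2: "ray"
Trigrams = "spr", "pra", "ray"


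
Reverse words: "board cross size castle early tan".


Original: "board cross size castle early tan"
Words (1..n): board | cross | size | castle | early | tan
Reversed (n..1): tan | early | castle | size | cross | board
Result = "tan early castle size cross board"


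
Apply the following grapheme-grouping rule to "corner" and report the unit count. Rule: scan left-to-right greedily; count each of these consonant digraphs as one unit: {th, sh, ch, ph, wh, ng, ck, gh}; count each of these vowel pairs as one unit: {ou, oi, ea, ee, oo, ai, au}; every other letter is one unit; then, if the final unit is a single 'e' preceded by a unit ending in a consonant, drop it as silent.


Word: "corner" (6 letters)
Left-to-right scan:
  1. 'c' (letter)
  2. 'o' (letter)
  3. 'r' (letter)
  4. 'n' (letter)
  5. 'e' (letter)
  6. 'r' (letter)
Units from scan: 6
Sound units = 6 units


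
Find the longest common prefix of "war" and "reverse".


Word 1: "war"
Word 2: "reverse"
Comparing from start:
  Pos 0: 'w' != 'r' (stop)
LCP = "" (length 0)


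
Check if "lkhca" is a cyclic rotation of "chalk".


Word: "chalk", Candidate: "lkhca"
Method: check if candidate is substring of word+word
"chalkchalk" contains "lkhca"? No
Is rotation = No


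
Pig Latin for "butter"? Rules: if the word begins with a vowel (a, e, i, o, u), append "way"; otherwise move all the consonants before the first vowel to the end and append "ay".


Word: "butter"
Starts with consonant(s) → move to end, add 'ay'
Consonant cluster: "b"
Pig Latin = "utterbay"


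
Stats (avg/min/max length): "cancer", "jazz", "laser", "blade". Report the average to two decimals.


Lengths: "cancer"=6, "jazz"=4, "laser"=5, "blade"=5
Sum = 20, Count = 4
Average = 20/4 = 5.00
= avg=5.00, min=4, max=6


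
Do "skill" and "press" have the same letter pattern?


Pattern of "skill": [0, 1, 2, 3, 3]
Pattern of "press": [0, 1, 2, 3, 3]
Patterns match
Same pattern = Yes


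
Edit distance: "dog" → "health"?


Word 1: "dog" (length 3)
Word 2: "health" (length 6)
One optimal edit sequence (insert/delete/substitute each cost 1):
  1. insert 'h'  (+1)
  2. insert 'e'  (+1)
  3. insert 'a'  (+1)
  4. substitute 'd' -> 'l'  (+1)
  5. substitute 'o' -> 't'  (+1)
  6. substitute 'g' -> 'h'  (+1)
Total edit operations: 6
Edit distance = 6


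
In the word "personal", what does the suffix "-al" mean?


Suffix: -al
As in: personal -> person + -al
Meaning = relating to


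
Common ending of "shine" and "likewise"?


Word 1: "shine"
Word 2: "likewise"
Comparing from end:
  Pos -1: 'e' == 'e'
  Pos -2: 'n' != 's' (stop)
LCS = "e" (length 1)


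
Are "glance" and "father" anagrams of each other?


Word 1: "glance" → sorted: acegln
Word 2: "father" → sorted: aefhrt
Same letters? acegln != aefhrt
Anagram = No


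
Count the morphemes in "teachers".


Word: "teachers"
Morphemes: teach | -er | -s
Each morpheme carries meaning
= 3 morphemes


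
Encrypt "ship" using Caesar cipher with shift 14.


Word: "ship"
Shift: 14
Each letter → (letter + shift) mod 26:
  's' (18) + 14 = 6 → 'g'
  'h' (7) + 14 = 21 → 'v'
  'i' (8) + 14 = 22 → 'w'
  'p' (15) + 14 = 3 → 'd'
Result = "gvwd"


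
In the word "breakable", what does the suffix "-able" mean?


Suffix: -able
As in: breakable -> break + -able
Meaning = capable of


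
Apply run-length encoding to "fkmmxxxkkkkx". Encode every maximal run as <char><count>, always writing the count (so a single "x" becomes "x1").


String: "fkmmxxxkkkkx"
Scanning for consecutive runs:
  'f' x 1
  'k' x 1
  'm' x 2
  'x' x 3
  'k' x 4
  'x' x 1
RLE = "f1k1m2x3k4x1"


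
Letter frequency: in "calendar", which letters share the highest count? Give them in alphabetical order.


Word: "calendar"
Letter counts:
  'a': 2
  'c': 1
  'd': 1
  'e': 1
  'l': 1
  'n': 1
  'r': 1
Maximum count = 2
Most frequent = 'a' (2 times each)


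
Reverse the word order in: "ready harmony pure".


Original: "ready harmony pure"
Words (1..n): ready | harmony | pure
Reversed (n..1): pure | harmony | ready
Result = "pure harmony ready"


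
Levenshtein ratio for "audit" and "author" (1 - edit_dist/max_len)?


Word 1: "audit" (length 5)
Word 2: "author" (length 6)
One optimal edit sequence:
  1. keep 'a'
  2. keep 'u'
  3. insert 't'  (+1)
  4. substitute 'd' -> 'h'  (+1)
  5. substitute 'i' -> 'o'  (+1)
  6. substitute 't' -> 'r'  (+1)
Edit distance = 4
Max length = max(5, 6) = 6
Similarity = 1 - 4/6
= 0.3333


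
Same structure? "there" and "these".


Pattern of "there": [0, 1, 2, 3, 2]
Pattern of "these": [0, 1, 2, 3, 2]
Patterns match
Same pattern = Yes


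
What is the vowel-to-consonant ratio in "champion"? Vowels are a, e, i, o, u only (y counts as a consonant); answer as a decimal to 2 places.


Word: "champion"
Vowels (a,e,i,o,u): 3
Consonants: 5
Ratio = 3/5
= 0.60


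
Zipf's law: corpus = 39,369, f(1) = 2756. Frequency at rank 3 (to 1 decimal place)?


Zipf's law: f(r) = f(1) / r
f(1) = 2756
f(3) = 2756 / 3
= 918.7 occurrences


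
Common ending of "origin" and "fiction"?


Word 1: "origin"
Word 2: "fiction"
Comparing from end:
  Pos -1: 'n' == 'n'
  Pos -2: 'i' != 'o' (stop)
LCS = "n" (length 1)


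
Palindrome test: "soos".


Word: "soos"
Reversed: "soos"
Forward == Backward? soos == soos
Palindrome = Yes


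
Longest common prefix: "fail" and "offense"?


Word 1: "fail"
Word 2: "offense"
Comparing from start:
  Pos 0: 'f' != 'o' (stop)
LCP = "" (length 0)


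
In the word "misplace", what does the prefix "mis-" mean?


Prefix: mis-
Example: misplace (mis- + place)
Meaning = wrongly


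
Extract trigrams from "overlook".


Word: "overlook" (length 8)
Number of trigrams = 8 - 3 + 1 = 6
  Position 0: "ove"
  Position 1: "ver"
  Position 2: "erl"
  Position 3: "rlo"
  Position 4: "loo"
  Position 5: "ook"
Trigrams = "ove", "ver", "erl", "rlo", "loo", "ook"


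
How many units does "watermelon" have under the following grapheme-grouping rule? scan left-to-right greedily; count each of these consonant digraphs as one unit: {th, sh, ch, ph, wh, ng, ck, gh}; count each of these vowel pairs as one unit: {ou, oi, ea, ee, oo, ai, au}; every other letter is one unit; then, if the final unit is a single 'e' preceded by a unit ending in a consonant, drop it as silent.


Word: "watermelon" (10 letters)
Left-to-right scan:
  [1] 'w' (letter)
  [2] 'a' (letter)
  [3] 't' (letter)
  [4] 'e' (letter)
  [5] 'r' (letter)
  [6] 'm' (letter)
  [7] 'e' (letter)
  [8] 'l' (letter)
  [9] 'o' (letter)
  [10] 'n' (letter)
Units from scan: 10
Sound units = 10 units


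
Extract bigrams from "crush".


Word: "crush" (length 5)
Number of bigrams = 5 - 2 + 1 = 4
  Position 0: "cr"
  Position 1: "ru"
  Position 2: "us"
  Position 3: "sh"
Bigrams = "cr", "ru", "us", "sh"


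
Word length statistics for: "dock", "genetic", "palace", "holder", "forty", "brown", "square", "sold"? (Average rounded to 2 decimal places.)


Lengths: "dock"=4, "genetic"=7, "palace"=6, "holder"=6, "forty"=5, "brown"=5, "square"=6, "sold"=4
Sum = 43, Count = 8
Average = 43/8 = 5.38
= avg=5.38, min=4, max=7


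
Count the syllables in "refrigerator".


Word: "refrigerator"
Syllable breakdown: re / frig / er / a / tor
Counting: 5 parts
= 5 syllables


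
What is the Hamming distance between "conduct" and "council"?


Comparing character by character (same length = 7):
  Pos 0: 'c' vs 'c' =
  Pos 1: 'o' vs 'o' =
  Pos 2: 'n' vs 'u' !=
  Pos 3: 'd' vs 'n' !=
  Pos 4: 'u' vs 'c' !=
  Pos 5: 'c' vs 'i' !=
  Pos 6: 't' vs 'l' !=
Hamming distance = 5


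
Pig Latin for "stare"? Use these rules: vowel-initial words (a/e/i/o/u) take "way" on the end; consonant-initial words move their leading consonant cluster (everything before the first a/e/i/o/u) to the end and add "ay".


Word: "stare"
Starts with consonant(s) → move to end, add 'ay'
Consonant cluster: "st"
Pig Latin = "arestay"


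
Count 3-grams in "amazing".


Word: "amazing" (length 7)
Number of 3-grams = length - 3 + 1 = 7 - 3 + 1
= 5


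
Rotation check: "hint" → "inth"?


Word: "hint", Candidate: "inth"
Method: check if candidate is substring of word+word
"hinthint" contains "inth"? Yes
Is rotation = Yes


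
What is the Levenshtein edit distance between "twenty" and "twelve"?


Word 1: "twenty" (length 6)
Word 2: "twelve" (length 6)
One optimal edit sequence (insert/delete/substitute each cost 1):
  1. keep 't'
  2. keep 'w'
  3. keep 'e'
  4. substitute 'n' -> 'l'  (+1)
  5. substitute 't' -> 'v'  (+1)
  6. substitute 'y' -> 'e'  (+1)
Total edit operations: 3
Edit distance = 3


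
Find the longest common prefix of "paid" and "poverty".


Word 1: "paid"
Word 2: "poverty"
Comparing from start:
  Pos 0: 'p' == 'p'
  Pos 1: 'a' != 'o' (stop)
LCP = "p" (length 1)


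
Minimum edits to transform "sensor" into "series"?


Word 1: "sensor" (length 6)
Word 2: "series" (length 6)
One optimal edit sequence (insert/delete/substitute each cost 1):
  1. keep 's'
  2. keep 'e'
  3. substitute 'n' -> 'r'  (+1)
  4. substitute 's' -> 'i'  (+1)
  5. substitute 'o' -> 'e'  (+1)
  6. substitute 'r' -> 's'  (+1)
Total edit operations: 4
Edit distance = 4


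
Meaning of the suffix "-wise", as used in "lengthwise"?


Suffix: -wise
Example: lengthwise = length + -wise
Meaning = in the manner of


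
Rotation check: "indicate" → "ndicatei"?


Word: "indicate", Candidate: "ndicatei"
Method: check if candidate is substring of word+word
"indicateindicate" contains "ndicatei"? Yes
Is rotation = Yes


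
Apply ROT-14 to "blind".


Word: "blind"
Shift: 14
Each letter → (letter + shift) mod 26:
  'b' (1) + 14 = 15 → 'p'
  'l' (11) + 14 = 25 → 'z'
  'i' (8) + 14 = 22 → 'w'
  'n' (13) + 14 = 1 → 'b'
  'd' (3) + 14 = 17 → 'r'
Result = "pzwbr"


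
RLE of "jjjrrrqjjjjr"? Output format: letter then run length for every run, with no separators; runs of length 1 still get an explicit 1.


String: "jjjrrrqjjjjr"
Scanning for consecutive runs:
  'j' x 3
  'r' x 3
  'q' x 1
  'j' x 4
  'r' x 1
RLE = "j3r3q1j4r1"


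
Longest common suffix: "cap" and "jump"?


Word 1: "cap"
Word 2: "jump"
Comparing from end:
  Pos -1: 'p' == 'p'
  Pos -2: 'a' != 'm' (stop)
LCS = "p" (length 1)


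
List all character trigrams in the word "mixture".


Word: "mixture" (length 7)
Number of trigrams = 7 - 3 + 1 = 5
  Position 0: "mix"
  Position 1: "ixt"
  Position 2: "xtu"
  Position 3: "tur"
  Position 4: "ure"
Trigrams = "mix", "ixt", "xtu", "tur", "ure"


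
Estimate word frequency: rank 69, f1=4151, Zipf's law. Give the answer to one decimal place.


Zipf's law: f(r) = f(1) / r
f(1) = 4151
f(69) = 4151 / 69
= 60.2 occurrences


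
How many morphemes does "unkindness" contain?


Word: "unkindness"
Morphemes: un- + kind + -ness
Each morpheme carries meaning
= 3 morphemes


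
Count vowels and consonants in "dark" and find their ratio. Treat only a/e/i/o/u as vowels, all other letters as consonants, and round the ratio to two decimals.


Word: "dark"
Vowels (a,e,i,o,u): 1
Consonants: 3
Ratio = 1/3
= 0.33


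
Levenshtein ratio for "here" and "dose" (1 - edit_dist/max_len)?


Word 1: "here" (length 4)
Word 2: "dose" (length 4)
One optimal edit sequence:
  1. substitute 'h' -> 'd'  (+1)
  2. substitute 'e' -> 'o'  (+1)
  3. substitute 'r' -> 's'  (+1)
  4. keep 'e'
Edit distance = 3
Max length = max(4, 4) = 4
Similarity = 1 - 3/4
= 0.2500


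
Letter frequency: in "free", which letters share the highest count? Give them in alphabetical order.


Word: "free"
Letter counts:
  'e': 2
  'f': 1
  'r': 1
Maximum count = 2
Most frequent = 'e' (2 times each)


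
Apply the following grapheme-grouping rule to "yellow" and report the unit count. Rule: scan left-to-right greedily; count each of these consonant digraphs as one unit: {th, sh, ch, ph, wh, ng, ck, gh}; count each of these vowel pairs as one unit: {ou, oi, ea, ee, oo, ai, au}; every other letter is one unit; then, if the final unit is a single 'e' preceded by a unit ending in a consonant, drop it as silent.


Word: "yellow" (6 letters)
Left-to-right scan:
  [1] 'y' (letter)
  [2] 'e' (letter)
  [3] 'l' (letter)
  [4] 'l' (letter)
  [5] 'o' (letter)
  [6] 'w' (letter)
Units from scan: 6
Sound units = 6 units


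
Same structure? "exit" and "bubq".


Pattern of "exit": [0, 1, 2, 3]
Pattern of "bubq": [0, 1, 0, 2]
Patterns do not match
Same pattern = No


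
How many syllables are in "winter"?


Word: "winter"
Syllable breakdown: win · ter
Counting: 2 parts
= 2 syllables


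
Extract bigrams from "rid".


Word: "rid" (length 3)
Number of bigrams = 3 - 2 + 1 = 2
  Position 0: "ri"
  Position 1: "id"
Bigrams = "ri", "id"


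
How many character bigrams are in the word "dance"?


Word: "dance" (length 5)
Number of 2-grams = length - 2 + 1 = 5 - 2 + 1
= 4


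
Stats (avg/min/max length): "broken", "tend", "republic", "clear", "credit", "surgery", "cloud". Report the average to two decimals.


Lengths: "broken"=6, "tend"=4, "republic"=8, "clear"=5, "credit"=6, "surgery"=7, "cloud"=5
Sum = 41, Count = 7
Average = 41/7 = 5.86
= avg=5.86, min=4, max=8


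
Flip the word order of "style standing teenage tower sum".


Original: "style standing teenage tower sum"
Words (1..n): style | standing | teenage | tower | sum
Reversed (n..1): sum | tower | teenage | standing | style
Result = "sum tower teenage standing style"


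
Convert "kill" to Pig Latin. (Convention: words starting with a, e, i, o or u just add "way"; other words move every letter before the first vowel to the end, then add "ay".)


Word: "kill"
Starts with consonant(s) → move to end, add 'ay'
Consonant cluster: "k"
Pig Latin = "illkay"


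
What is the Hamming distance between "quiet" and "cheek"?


Comparing character by character (same length = 5):
  Pos 0: 'q' vs 'c' !=
  Pos 1: 'u' vs 'h' !=
  Pos 2: 'i' vs 'e' !=
  Pos 3: 'e' vs 'e' =
  Pos 4: 't' vs 'k' !=
Hamming distance = 4


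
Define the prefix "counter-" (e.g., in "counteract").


Prefix: counter-
Example: counteract = counter- + act
Meaning = against / opposite


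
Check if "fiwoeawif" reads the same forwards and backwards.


Word: "fiwoeawif"
Reversed: "fiwaeowif"
Forward == Backward? fiwoeawif != fiwaeowif
Palindrome = No


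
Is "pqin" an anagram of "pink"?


Word 1: "pink" → sorted: iknp
Word 2: "pqin" → sorted: inpq
Same letters? iknp != inpq
Anagram = No


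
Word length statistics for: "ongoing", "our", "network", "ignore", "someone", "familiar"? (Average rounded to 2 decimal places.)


Lengths: "ongoing"=7, "our"=3, "network"=7, "ignore"=6, "someone"=7, "familiar"=8
Sum = 38, Count = 6
Average = 38/6 = 6.33
= avg=6.33, min=3, max=8


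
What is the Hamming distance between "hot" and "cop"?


Comparing character by character (same length = 3):
  Pos 0: 'h' vs 'c' !=
  Pos 1: 'o' vs 'o' =
  Pos 2: 't' vs 'p' !=
Hamming distance = 2


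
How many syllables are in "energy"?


Word: "energy"
Syllable breakdown: en / er / gy
Counting: 3 parts
= 3 syllables


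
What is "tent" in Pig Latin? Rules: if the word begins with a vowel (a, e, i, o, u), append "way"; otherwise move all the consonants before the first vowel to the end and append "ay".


Word: "tent"
Starts with consonant(s) → move to end, add 'ay'
Consonant cluster: "t"
Pig Latin = "enttay"


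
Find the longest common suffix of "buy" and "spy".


Word 1: "buy"
Word 2: "spy"
Comparing from end:
  Pos -1: 'y' == 'y'
  Pos -2: 'u' != 'p' (stop)
LCS = "y" (length 1)


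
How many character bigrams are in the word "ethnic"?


Word: "ethnic" (length 6)
Number of 2-grams = length - 2 + 1 = 6 - 2 + 1
= 5


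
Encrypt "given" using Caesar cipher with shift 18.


Word: "given"
Shift: 18
Each letter → (letter + shift) mod 26:
  'g' (6) + 18 = 24 → 'y'
  'i' (8) + 18 = 0 → 'a'
  'v' (21) + 18 = 13 → 'n'
  'e' (4) + 18 = 22 → 'w'
  'n' (13) + 18 = 5 → 'f'
Result = "yanwf"


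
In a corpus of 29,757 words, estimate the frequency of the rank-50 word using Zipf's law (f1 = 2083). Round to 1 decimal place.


Zipf's law: f(r) = f(1) / r
f(1) = 2083
f(50) = 2083 / 50
= 41.7 occurrences


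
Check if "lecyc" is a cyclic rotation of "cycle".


Word: "cycle", Candidate: "lecyc"
Method: check if candidate is substring of word+word
"cyclecycle" contains "lecyc"? Yes
Is rotation = Yes


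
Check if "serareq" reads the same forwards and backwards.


Word: "serareq"
Reversed: "qerares"
Forward == Backward? serareq != qerares
Palindrome = No


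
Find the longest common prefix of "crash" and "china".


Word 1: "crash"
Word 2: "china"
Comparing from start:
  Pos 0: 'c' == 'c'
  Pos 1: 'r' != 'h' (stop)
LCP = "c" (length 1)


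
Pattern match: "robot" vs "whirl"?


Pattern of "robot": [0, 1, 2, 1, 3]
Pattern of "whirl": [0, 1, 2, 3, 4]
Patterns do not match
Same pattern = No


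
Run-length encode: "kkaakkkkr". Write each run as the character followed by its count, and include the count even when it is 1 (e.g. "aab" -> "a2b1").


String: "kkaakkkkr"
Scanning for consecutive runs:
  'k' x 2
  'a' x 2
  'k' x 4
  'r' x 1
RLE = "k2a2k4r1"


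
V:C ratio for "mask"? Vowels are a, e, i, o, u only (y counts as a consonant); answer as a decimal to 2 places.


Word: "mask"
Vowels (a,e,i,o,u): 1
Consonants: 3
Ratio = 1/3
= 0.33


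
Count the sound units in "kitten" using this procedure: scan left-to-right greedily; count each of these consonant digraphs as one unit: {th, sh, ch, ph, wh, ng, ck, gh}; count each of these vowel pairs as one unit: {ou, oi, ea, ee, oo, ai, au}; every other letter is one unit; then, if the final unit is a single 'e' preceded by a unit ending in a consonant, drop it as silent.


Word: "kitten" (6 letters)
Left-to-right scan:
  1. 'k' (letter)
  2. 'i' (letter)
  3. 't' (letter)
  4. 't' (letter)
  5. 'e' (letter)
  6. 'n' (letter)
Units from scan: 6
Sound units = 6 units


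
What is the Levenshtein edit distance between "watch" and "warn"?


Word 1: "watch" (length 5)
Word 2: "warn" (length 4)
One optimal edit sequence (insert/delete/substitute each cost 1):
  1. keep 'w'
  2. keep 'a'
  3. delete 't'  (+1)
  4. substitute 'c' -> 'r'  (+1)
  5. substitute 'h' -> 'n'  (+1)
Total edit operations: 3
Edit distance = 3


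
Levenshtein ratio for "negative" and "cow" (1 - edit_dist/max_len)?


Word 1: "negative" (length 8)
Word 2: "cow" (length 3)
One optimal edit sequence:
  1. delete 'n'  (+1)
  2. delete 'e'  (+1)
  3. delete 'g'  (+1)
  4. delete 'a'  (+1)
  5. delete 't'  (+1)
  6. substitute 'i' -> 'c'  (+1)
  7. substitute 'v' -> 'o'  (+1)
  8. substitute 'e' -> 'w'  (+1)
Edit distance = 8
Max length = max(8, 3) = 8
Similarity = 1 - 8/8
= 0.0000


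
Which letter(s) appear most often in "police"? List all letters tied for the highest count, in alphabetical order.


Word: "police"
Letter counts:
  'c': 1
  'e': 1
  'i': 1
  'l': 1
  'o': 1
  'p': 1
Maximum count = 1
Most frequent = 'c', 'e', 'i', 'l', 'o', 'p' (1 time each)


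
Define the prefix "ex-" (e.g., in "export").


Prefix: ex-
Example: export = ex- + port
Meaning = out / former


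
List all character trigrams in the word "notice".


Word: "notice" (length 6)
Number of trigrams = 6 - 3 + 1 = 4
  Position 0: "not"
  Position 1: "oti"
  Position 2: "tic"
  Position 3: "ice"
Trigrams = "not", "oti", "tic", "ice"


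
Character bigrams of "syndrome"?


Word: "syndrome" (length 8)
Number of bigrams = 8 - 2 + 1 = 7
  Position 0: "sy"
  Position 1: "yn"
  Position 2: "nd"
  Position 3: "dr"
  Position 4: "ro"
  Position 5: "om"
  Position 6: "me"
Bigrams = "sy", "yn", "nd", "dr", "ro", "om", "me"


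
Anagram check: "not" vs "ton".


Word 1: "not" → sorted: not
Word 2: "ton" → sorted: not
Same letters? not == not
Anagram = Yes


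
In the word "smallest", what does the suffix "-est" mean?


Suffix: -est
Example: smallest = small + -est
Meaning = most


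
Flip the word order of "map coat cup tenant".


Original: "map coat cup tenant"
Words (1..n): map | coat | cup | tenant
Reversed (n..1): tenant | cup | coat | map
Result = "tenant cup coat map"


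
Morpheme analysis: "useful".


Word: "useful"
Morphemes: use + -ful
Each morpheme carries meaning
= 2 morphemes


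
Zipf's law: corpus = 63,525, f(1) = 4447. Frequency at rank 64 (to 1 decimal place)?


Zipf's law: f(r) = f(1) / r
f(1) = 4447
f(64) = 4447 / 64
= 69.5 occurrences


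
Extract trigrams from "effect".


Word: "effect" (length 6)
Number of trigrams = 6 - 3 + 1 = 4
  Position 0: "eff"
  Position 1: "ffe"
  Position 2: "fec"
  Position 3: "ect"
Trigrams = "eff", "ffe", "fec", "ect"


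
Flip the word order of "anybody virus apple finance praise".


Original: "anybody virus apple finance praise"
Words (1..n): anybody | virus | apple | finance | praise
Reversed (n..1): praise | finance | apple | virus | anybody
Result = "praise finance apple virus anybody"


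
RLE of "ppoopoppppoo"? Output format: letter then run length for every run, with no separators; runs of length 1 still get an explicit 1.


String: "ppoopoppppoo"
Scanning for consecutive runs:
  'p' x 2
  'o' x 2
  'p' x 1
  'o' x 1
  'p' x 4
  'o' x 2
RLE = "p2o2p1o1p4o2"


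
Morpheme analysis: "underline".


Word: "underline"
Morphemes: under- / line
Each morpheme carries meaning
= 2 morphemes


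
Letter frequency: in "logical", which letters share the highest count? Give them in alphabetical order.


Word: "logical"
Letter counts:
  'a': 1
  'c': 1
  'g': 1
  'i': 1
  'l': 2
  'o': 1
Maximum count = 2
Most frequent = 'l' (2 times each)


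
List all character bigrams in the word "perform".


Word: "perform" (length 7)
Number of bigrams = 7 - 2 + 1 = 6
  Position 0: "pe"
  Position 1: "er"
  Position 2: "rf"
  Position 3: "fo"
  Position 4: "or"
  Position 5: "rm"
Bigrams = "pe", "er", "rf", "fo", "or", "rm"


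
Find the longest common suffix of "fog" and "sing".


Word 1: "fog"
Word 2: "sing"
Comparing from end:
  Pos -1: 'g' == 'g'
  Pos -2: 'o' != 'n' (stop)
LCS = "g" (length 1)


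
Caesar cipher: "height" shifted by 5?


Word: "height"
Shift: 5
Each letter → (letter + shift) mod 26:
  'h' (7) + 5 = 12 → 'm'
  'e' (4) + 5 = 9 → 'j'
  'i' (8) + 5 = 13 → 'n'
  'g' (6) + 5 = 11 → 'l'
  'h' (7) + 5 = 12 → 'm'
  't' (19) + 5 = 24 → 'y'
Result = "mjnlmy"


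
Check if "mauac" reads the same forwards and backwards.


Word: "mauac"
Reversed: "cauam"
Forward == Backward? mauac != cauam
Palindrome = No


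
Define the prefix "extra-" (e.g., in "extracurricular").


Prefix: extra-
Example: extracurricular (extra- + curricular)
Meaning = beyond


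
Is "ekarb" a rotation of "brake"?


Word: "brake", Candidate: "ekarb"
Method: check if candidate is substring of word+word
"brakebrake" contains "ekarb"? No
Is rotation = No


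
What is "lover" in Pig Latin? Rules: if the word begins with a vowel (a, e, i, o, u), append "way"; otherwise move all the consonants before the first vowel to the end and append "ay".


Word: "lover"
Starts with consonant(s) → move to end, add 'ay'
Consonant cluster: "l"
Pig Latin = "overlay"


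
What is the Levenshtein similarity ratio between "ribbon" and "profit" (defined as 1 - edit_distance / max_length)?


Word 1: "ribbon" (length 6)
Word 2: "profit" (length 6)
One optimal edit sequence:
  1. substitute 'r' -> 'p'  (+1)
  2. substitute 'i' -> 'r'  (+1)
  3. substitute 'b' -> 'o'  (+1)
  4. substitute 'b' -> 'f'  (+1)
  5. substitute 'o' -> 'i'  (+1)
  6. substitute 'n' -> 't'  (+1)
Edit distance = 6
Max length = max(6, 6) = 6
Similarity = 1 - 6/6
= 0.0000


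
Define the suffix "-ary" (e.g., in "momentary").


Suffix: -ary
Example: momentary = moment + -ary
Meaning = relating to


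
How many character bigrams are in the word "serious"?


Word: "serious" (length 7)
Number of 2-grams = length - 2 + 1 = 7 - 2 + 1
= 6


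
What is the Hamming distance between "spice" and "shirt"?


Comparing character by character (same length = 5):
  Pos 0: 's' vs 's' =
  Pos 1: 'p' vs 'h' !=
  Pos 2: 'i' vs 'i' =
  Pos 3: 'c' vs 'r' !=
  Pos 4: 'e' vs 't' !=
Hamming distance = 3


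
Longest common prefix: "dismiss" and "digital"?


Word 1: "dismiss"
Word 2: "digital"
Comparing from start:
  Pos 0: 'd' == 'd'
  Pos 1: 'i' == 'i'
  Pos 2: 's' != 'g' (stop)
LCP = "di" (length 2)


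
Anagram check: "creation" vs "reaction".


Word 1: "creation" → sorted: aceinort
Word 2: "reaction" → sorted: aceinort
Same letters? aceinort == aceinort
Anagram = Yes


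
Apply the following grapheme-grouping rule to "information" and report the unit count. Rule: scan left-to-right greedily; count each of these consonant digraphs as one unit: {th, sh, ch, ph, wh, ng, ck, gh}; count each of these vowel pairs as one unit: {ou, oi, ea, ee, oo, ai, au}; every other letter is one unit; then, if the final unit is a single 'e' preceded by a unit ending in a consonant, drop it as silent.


Word: "information" (11 letters)
Left-to-right scan:
  [1] 'i' (letter)
  [2] 'n' (letter)
  [3] 'f' (letter)
  [4] 'o' (letter)
  [5] 'r' (letter)
  [6] 'm' (letter)
  [7] 'a' (letter)
  [8] 't' (letter)
  [9] 'i' (letter)
  [10] 'o' (letter)
  [11] 'n' (letter)
Units from scan: 11
Sound units = 11 units


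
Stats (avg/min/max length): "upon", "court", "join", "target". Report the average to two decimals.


Lengths: "upon"=4, "court"=5, "join"=4, "target"=6
Sum = 19, Count = 4
Average = 19/4 = 4.75
= avg=4.75, min=4, max=6


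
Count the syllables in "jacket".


Word: "jacket"
Syllable breakdown: jack-et
Counting: 2 parts
= 2 syllables


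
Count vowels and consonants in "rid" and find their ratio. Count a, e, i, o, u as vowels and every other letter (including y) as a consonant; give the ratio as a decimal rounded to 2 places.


Word: "rid"
Vowels (a,e,i,o,u): 1
Consonants: 2
Ratio = 1/2
= 0.50


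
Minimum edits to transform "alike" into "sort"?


Word 1: "alike" (length 5)
Word 2: "sort" (length 4)
One optimal edit sequence (insert/delete/substitute each cost 1):
  1. delete 'a'  (+1)
  2. substitute 'l' -> 's'  (+1)
  3. substitute 'i' -> 'o'  (+1)
  4. substitute 'k' -> 'r'  (+1)
  5. substitute 'e' -> 't'  (+1)
Total edit operations: 5
Edit distance = 5


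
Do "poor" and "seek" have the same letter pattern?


Pattern of "poor": [0, 1, 1, 2]
Pattern of "seek": [0, 1, 1, 2]
Patterns match
Same pattern = Yes


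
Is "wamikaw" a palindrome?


Word: "wamikaw"
Reversed: "wakimaw"
Forward == Backward? wamikaw != wakimaw
Palindrome = No


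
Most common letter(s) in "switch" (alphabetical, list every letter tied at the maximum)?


Word: "switch"
Letter counts:
  'c': 1
  'h': 1
  'i': 1
  's': 1
  't': 1
  'w': 1
Maximum count = 1
Most frequent = 'c', 'h', 'i', 's', 't', 'w' (1 time each)


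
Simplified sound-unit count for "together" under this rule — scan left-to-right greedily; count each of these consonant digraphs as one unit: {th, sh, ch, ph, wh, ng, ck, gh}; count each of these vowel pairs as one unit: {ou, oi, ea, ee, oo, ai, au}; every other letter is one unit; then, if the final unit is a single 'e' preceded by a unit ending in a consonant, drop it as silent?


Word: "together" (8 letters)
Left-to-right scan:
  [1] 't' (letter)
  [2] 'o' (letter)
  [3] 'g' (letter)
  [4] 'e' (letter)
  [5] 'th' (digraph)
  [6] 'e' (letter)
  [7] 'r' (letter)
Units from scan: 7
Sound units = 7 units


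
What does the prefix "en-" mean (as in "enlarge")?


Prefix: en-
Example: enlarge = en- + large
Meaning = cause to / put into


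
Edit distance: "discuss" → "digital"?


Word 1: "discuss" (length 7)
Word 2: "digital" (length 7)
One optimal edit sequence (insert/delete/substitute each cost 1):
  1. keep 'd'
  2. keep 'i'
  3. substitute 's' -> 'g'  (+1)
  4. substitute 'c' -> 'i'  (+1)
  5. substitute 'u' -> 't'  (+1)
  6. substitute 's' -> 'a'  (+1)
  7. substitute 's' -> 'l'  (+1)
Total edit operations: 5
Edit distance = 5
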